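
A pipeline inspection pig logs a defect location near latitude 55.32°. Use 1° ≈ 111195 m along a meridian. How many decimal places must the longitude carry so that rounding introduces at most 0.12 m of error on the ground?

At 55.32° one degree of longitude covers 111195 × cos 55.32° ≈ 111195 × 0.5690 ≈ 63269.1 m.
With N decimal places the half-ulp bound is 0.5·10⁻ᴺ°, or 0.5·10⁻ᴺ × 63269.1 m on the ground.
Need 0.5 × 63269.1 × 10⁻ᴺ ≤ 0.12 → 10⁻ᴺ ≤ 3.793e-06, so N ≥ 5.42.
At 5 places the error can reach 0.316 m, but 6 places keeps it to 0.0316 m.

6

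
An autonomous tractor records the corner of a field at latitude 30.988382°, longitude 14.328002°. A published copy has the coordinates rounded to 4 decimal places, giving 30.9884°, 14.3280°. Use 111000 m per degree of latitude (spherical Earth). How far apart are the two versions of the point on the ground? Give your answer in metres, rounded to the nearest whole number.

2 metres

Δlat = 30.988382 − 30.9884 = -0.000018°; Δlon = 14.328002 − 14.3280 = +0.000002°.
North–south shift: -0.000018 × 111000 = -1.998 m.
East–west at this latitude: 0.000002° × 111000 × cos 30.9884° ≈ 0.000002 × 95157.1 = 0.190314 m.
Distance: √(1.998² + 0.190314²) ≈ 2.00704 m.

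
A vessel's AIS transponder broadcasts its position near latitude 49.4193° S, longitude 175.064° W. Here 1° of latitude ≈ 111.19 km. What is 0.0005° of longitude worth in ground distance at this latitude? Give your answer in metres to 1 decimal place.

36.2 metres

0.0005° of longitude at 49.4193° is 0.0005 × 111190 × cos 49.4193° ≈ 0.0005 × 72331.1 = 36.1656 m.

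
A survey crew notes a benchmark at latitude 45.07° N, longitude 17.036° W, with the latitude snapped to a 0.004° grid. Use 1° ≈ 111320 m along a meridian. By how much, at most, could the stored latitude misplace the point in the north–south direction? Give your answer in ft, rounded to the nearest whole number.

With a 0.004° grid the true value lies within half a step, ±0.004°/2 = ±0.002°, of the stored one.
Along the meridian that is 0.002° × 111320 m/° = 222.64 m.
Converting: 222.64 m × 3.2808 ft/m ≈ 730.45 ft.

730 ft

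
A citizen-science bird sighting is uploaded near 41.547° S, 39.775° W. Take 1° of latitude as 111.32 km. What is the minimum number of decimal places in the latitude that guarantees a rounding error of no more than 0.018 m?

7 decimal places

One degree of latitude covers 111320 m.
With N decimal places the half-ulp bound is 0.5·10⁻ᴺ°, or 0.5·10⁻ᴺ × 111320 m on the ground.
Need 0.5 × 111320 × 10⁻ᴺ ≤ 0.018 → 10⁻ᴺ ≤ 3.234e-07, so N ≥ 6.49.
So 7 decimal places suffice (0.00557 m); 6 would allow up to 0.0557 m.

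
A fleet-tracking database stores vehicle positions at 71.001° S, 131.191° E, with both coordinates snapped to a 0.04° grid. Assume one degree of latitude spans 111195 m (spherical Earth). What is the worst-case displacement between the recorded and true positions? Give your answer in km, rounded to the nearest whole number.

2 km

With a 0.04° grid the true value lies within half a step, ±0.04°/2 = ±0.02°, of the stored one.
North–south component: 0.02° × 111195 = 2223.9 m.
East–west component at 71.001°: 0.02° × 111195 × cos 71.001° ≈ 0.02 × 36199.7 ≈ 723.994 m.
The two errors are perpendicular, so the maximum displacement is √(2223.9² + 723.994²) ≈ 2338.78 m.
That is 2338.78 m = 2.3388 km.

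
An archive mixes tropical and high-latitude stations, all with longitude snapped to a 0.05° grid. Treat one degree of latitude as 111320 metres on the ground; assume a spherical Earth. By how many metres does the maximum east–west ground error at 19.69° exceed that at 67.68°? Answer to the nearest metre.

1563 metres

With a 0.05° grid the true value lies within half a step, ±0.05°/2 = ±0.025°, of the stored one.
Error at 19.69° = 0.025° × 111320 × cos 19.69° ≈ 2783 × 0.9415 = 2620.3 m.
Error at 67.68° = 0.025° × 111320 × cos 67.68° ≈ 2783 × 0.3798 = 1056.9 m.
So the lower-latitude error exceeds the higher by 2620.3 − 1056.9 = 1563.4 m.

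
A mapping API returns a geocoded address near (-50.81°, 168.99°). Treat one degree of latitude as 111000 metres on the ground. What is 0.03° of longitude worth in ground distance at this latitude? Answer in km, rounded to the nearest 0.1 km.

2.1 km

0.03° of longitude at 50.81° is 0.03 × 111000 × cos 50.81° ≈ 0.03 × 70140.2 = 2104.21 m.
That is 2104.21 m = 2.1042 km.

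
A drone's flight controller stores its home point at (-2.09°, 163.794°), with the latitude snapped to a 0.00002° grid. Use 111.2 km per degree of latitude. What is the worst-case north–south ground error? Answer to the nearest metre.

1 metres

With a 0.00002° grid the true value lies within half a step, ±0.00002°/2 = ±1e-05°, of the stored one.
Along the meridian that is 1e-05° × 111200 m/° = 1.112 m.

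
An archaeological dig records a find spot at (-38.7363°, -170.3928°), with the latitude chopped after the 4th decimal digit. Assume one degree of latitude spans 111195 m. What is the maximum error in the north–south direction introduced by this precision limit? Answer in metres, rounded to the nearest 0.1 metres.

Truncating at 4 decimal places can drop up to a full unit in the last place, so the latitude may be off by as much as 0.0001°.
So the N–S error is at most 0.0001 × 111195 = 11.1195 m.

11.1 metres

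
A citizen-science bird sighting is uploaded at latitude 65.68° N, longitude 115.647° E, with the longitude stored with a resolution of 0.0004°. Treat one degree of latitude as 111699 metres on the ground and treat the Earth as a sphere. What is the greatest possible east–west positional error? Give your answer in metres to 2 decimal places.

9.20 metres

With a 0.0004° grid the true value lies within half a step, ±0.0004°/2 = ±0.0002°, of the stored one.
At latitude 65.68° a degree of longitude spans 111699 m × cos 65.68° = 111699 × 0.4118 ≈ 46001.3 m.
East–west error: 0.0002° × 46001.3 m/° ≈ 9.20026 m.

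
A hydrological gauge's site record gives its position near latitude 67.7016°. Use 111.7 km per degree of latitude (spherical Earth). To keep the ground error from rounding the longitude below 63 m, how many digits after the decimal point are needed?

3 decimal places

At 67.7016° one degree of longitude covers 111700 × cos 67.7016° ≈ 111700 × 0.3794 ≈ 42382.4 m.
N decimal places → at most half a unit in the last place, 0.5 × 10⁻ᴺ° = 42382.4/2 × 10⁻ᴺ m.
Need 0.5 × 42382.4 × 10⁻ᴺ ≤ 63 → 10⁻ᴺ ≤ 2.973e-03, so N ≥ 2.53.
N = 2 would give 212 m (too coarse); N = 3 gives 21.2 m ≤ 63 m.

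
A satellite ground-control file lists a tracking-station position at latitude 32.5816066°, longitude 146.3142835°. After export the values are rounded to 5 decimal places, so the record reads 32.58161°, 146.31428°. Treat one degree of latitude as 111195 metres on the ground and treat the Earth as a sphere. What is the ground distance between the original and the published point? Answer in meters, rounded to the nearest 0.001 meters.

Δlat = 32.5816066 − 32.58161 = -0.0000034°; Δlon = 146.3142835 − 146.31428 = +0.0000035°.
North–south shift: -0.0000034 × 111195 = -0.378063 m.
East–west at this latitude: 0.0000035° × 111195 × cos 32.5816° ≈ 0.0000035 × 93695.7 = 0.327935 m.
Hypotenuse of the two orthogonal shifts: √(0.378063² + 0.327935²) = 0.500473 m.

0.500 meters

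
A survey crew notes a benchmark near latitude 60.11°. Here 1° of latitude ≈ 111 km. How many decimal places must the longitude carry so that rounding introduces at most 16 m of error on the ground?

At 60.11° one degree of longitude covers 111000 × cos 60.11° ≈ 111000 × 0.4983 ≈ 55315.3 m.
N decimal places → at most half a unit in the last place, 0.5 × 10⁻ᴺ° = 55315.3/2 × 10⁻ᴺ m.
Setting 27657.7 × 10⁻ᴺ ≤ 16 gives 10ᴺ ≥ 1729, i.e. N ≥ 3.24.
At 3 places the error can reach 27.7 m, but 4 places keeps it to 2.77 m.

4 decimal places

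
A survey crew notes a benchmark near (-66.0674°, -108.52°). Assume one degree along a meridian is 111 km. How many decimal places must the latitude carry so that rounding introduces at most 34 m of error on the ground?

4 decimal places

One degree of latitude covers 111000 m.
Rounding to N decimal places gives at most 0.5 × 10⁻ᴺ degrees of error, i.e. 0.5 × 10⁻ᴺ × 111000 m.
Setting 55500 × 10⁻ᴺ ≤ 34 gives 10ᴺ ≥ 1632, i.e. N ≥ 3.21.
So 4 decimal places suffice (5.55 m); 3 would allow up to 55.5 m.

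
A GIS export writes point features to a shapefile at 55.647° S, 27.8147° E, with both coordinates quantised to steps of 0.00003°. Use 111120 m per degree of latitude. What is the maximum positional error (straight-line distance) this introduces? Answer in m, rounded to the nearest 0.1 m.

With a 0.00003° grid the true value lies within half a step, ±0.00003°/2 = ±1.5e-05°, of the stored one.
North–south component: 1.5e-05° × 111120 = 1.6668 m.
E–W at 55.647°: 1.5e-05° × 111120 × cos 55.647° = 1.5e-05 × 111120 × 0.5643 ≈ 0.940559 m.
Worst case both components are at the extreme and orthogonal: √(1.6668² + 0.940559²) ≈ 1.91386 m.

1.9 m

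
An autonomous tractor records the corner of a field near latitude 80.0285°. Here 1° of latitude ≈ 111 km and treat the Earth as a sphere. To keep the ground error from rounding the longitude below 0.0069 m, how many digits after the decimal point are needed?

At 80.0285° one degree of longitude covers 111000 × cos 80.0285° ≈ 111000 × 0.1732 ≈ 19220.6 m.
Rounding to N decimal places gives at most 0.5 × 10⁻ᴺ degrees of error, i.e. 0.5 × 10⁻ᴺ × 19220.6 m.
Setting 9610.29 × 10⁻ᴺ ≤ 0.0069 gives 10ᴺ ≥ 1.393e+06, i.e. N ≥ 6.14.
N = 6 would give 0.00961 m (too coarse); N = 7 gives 0.000961 m ≤ 0.0069 m.

7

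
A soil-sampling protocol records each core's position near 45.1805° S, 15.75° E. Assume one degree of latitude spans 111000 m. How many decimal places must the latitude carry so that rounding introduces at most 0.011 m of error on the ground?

7 decimal places

One degree of latitude covers 111000 m.
With N decimal places the half-ulp bound is 0.5·10⁻ᴺ°, or 0.5·10⁻ᴺ × 111000 m on the ground.
Need 0.5 × 111000 × 10⁻ᴺ ≤ 0.011 → 10⁻ᴺ ≤ 1.982e-07, so N ≥ 6.70.
At 6 places the error can reach 0.0555 m, but 7 places keeps it to 0.00555 m.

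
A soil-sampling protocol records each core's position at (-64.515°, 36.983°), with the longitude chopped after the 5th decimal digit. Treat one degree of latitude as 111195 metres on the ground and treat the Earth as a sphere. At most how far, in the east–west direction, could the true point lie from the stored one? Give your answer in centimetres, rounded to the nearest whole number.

Truncating at 5 decimal places can drop up to a full unit in the last place, so the longitude may be off by as much as 1e-05°.
At latitude 64.515° a degree of longitude spans 111195 m × cos 64.515° = 111195 × 0.4303 ≈ 47844.4 m.
So at most 1e-05° × 47844.4 ≈ 0.478444 m east–west.
That is 0.478444 m = 47.844 cm.

48 centimetres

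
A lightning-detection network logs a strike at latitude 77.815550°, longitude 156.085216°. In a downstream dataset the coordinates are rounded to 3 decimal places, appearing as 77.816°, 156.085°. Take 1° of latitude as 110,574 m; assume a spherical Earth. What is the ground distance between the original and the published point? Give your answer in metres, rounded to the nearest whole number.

50 metres

The latitude changed by -0.000450° and the longitude by +0.000216°.
N–S: -0.000450° × 110574 m/° = -49.7583 m.
East–west at this latitude: 0.000216° × 110574 × cos 77.816° ≈ 0.000216 × 23336.8 = 5.04076 m.
Distance: √(49.7583² + 5.04076²) ≈ 50.013 m.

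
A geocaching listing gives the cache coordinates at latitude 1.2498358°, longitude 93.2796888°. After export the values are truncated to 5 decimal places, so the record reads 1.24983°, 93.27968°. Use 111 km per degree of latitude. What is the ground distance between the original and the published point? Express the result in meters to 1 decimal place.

Δlat = 1.2498358 − 1.24983 = +0.0000058°; Δlon = 93.2796888 − 93.27968 = +0.0000088°.
North–south shift: 0.0000058 × 111000 = 0.6438 m.
E–W at 1.24983°: 0.0000088° × 111000 × cos 1.24983° = 0.0000088 × 111000 × 0.9998 ≈ 0.976568 m.
Combined displacement = (0.6438² + 0.976568²)^½ ≈ 1.16968 m.

1.2 meters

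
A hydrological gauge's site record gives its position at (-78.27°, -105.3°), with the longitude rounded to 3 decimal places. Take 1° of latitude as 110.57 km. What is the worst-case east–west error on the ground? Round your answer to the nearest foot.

Rounding to 3 decimal places leaves the longitude within ±0.0005° of the true value.
One degree of longitude at 78.27° is 110570 × cos 78.27° ≈ 110570 × 0.2033 = 22478.9 m.
Maximum E–W displacement: 0.0005 × 22478.9 = 11.2394 m.
In feet: 11.2394 m ÷ 0.3048 ≈ 36.875 ft.

37 feet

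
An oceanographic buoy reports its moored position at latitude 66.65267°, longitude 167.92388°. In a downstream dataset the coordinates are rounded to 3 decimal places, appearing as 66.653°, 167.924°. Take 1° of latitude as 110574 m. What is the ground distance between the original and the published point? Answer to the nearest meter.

The latitude changed by -0.00033° and the longitude by -0.00012°.
N–S: -0.00033° × 110574 m/° = -36.4894 m.
E–W at 66.653°: -0.00012° × 110574 × cos 66.653° = -0.00012 × 110574 × 0.3963 ≈ -5.25844 m.
Hypotenuse of the two orthogonal shifts: √(36.4894² + 5.25844²) = 36.8664 m.

37 meters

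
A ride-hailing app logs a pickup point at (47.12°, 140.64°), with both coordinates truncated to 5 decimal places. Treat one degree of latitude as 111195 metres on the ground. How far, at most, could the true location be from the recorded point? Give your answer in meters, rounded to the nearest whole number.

Truncating at 5 decimal places can drop up to a full unit in the last place, so each coordinate may be off by as much as 1e-05°.
N–S: 1e-05° × 111195 m/° = 1.11195 m.
East–west component at 47.12°: 1e-05° × 111195 × cos 47.12° ≈ 1e-05 × 75664.3 ≈ 0.756643 m.
The two errors are perpendicular, so the maximum displacement is √(1.11195² + 0.756643²) ≈ 1.34497 m.

1 meters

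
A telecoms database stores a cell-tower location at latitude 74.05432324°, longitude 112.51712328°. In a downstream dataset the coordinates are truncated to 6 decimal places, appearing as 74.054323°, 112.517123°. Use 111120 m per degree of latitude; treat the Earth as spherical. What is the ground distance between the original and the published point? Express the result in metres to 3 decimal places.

Δlat = 74.05432324 − 74.054323 = +0.00000024°; Δlon = 112.51712328 − 112.517123 = +0.00000028°.
North–south shift: 0.00000024 × 111120 = 0.0266688 m.
E–W at 74.0543°: 0.00000028° × 111120 × cos 74.0543° = 0.00000028 × 111120 × 0.2747 ≈ 0.00854771 m.
Distance: √(0.0266688² + 0.00854771²) ≈ 0.0280051 m.

0.028 metres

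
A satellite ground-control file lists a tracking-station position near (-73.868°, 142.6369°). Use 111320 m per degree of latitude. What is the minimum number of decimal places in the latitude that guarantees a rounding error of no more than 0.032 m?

7

One degree of latitude covers 111320 m.
N decimal places → at most half a unit in the last place, 0.5 × 10⁻ᴺ° = 111320/2 × 10⁻ᴺ m.
Setting 55660 × 10⁻ᴺ ≤ 0.032 gives 10ᴺ ≥ 1.739e+06, i.e. N ≥ 6.24.
N = 6 would give 0.0557 m (too coarse); N = 7 gives 0.00557 m ≤ 0.032 m.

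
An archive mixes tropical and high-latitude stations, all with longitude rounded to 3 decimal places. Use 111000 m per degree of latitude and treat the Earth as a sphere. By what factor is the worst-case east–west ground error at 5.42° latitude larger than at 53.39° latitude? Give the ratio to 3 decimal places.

1.669

Rounding to 3 decimal places leaves the longitude within ±0.0005° of the true value.
At 5.42°: 0.0005° × 111000 × cos 5.42° = 0.0005 × 111000 × 0.9955 ≈ 55.252 m.
At 53.39°: 0.0005° × 111000 × cos 53.39° = 0.0005 × 111000 × 0.5964 ≈ 33.098 m.
The ratio reduces to cos 5.42° / cos 53.39° = 0.9955/0.5964 ≈ 1.6693.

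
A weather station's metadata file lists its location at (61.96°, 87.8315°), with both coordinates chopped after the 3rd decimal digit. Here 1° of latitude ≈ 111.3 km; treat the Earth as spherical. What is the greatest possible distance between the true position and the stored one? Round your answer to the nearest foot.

Truncating at 3 decimal places can drop up to a full unit in the last place, so each coordinate may be off by as much as 0.001°.
N–S: 0.001° × 111300 m/° = 111.3 m.
East–west component at 61.96°: 0.001° × 111300 × cos 61.96° ≈ 0.001 × 52320.8 ≈ 52.3208 m.
Worst case both components are at the extreme and orthogonal: √(111.3² + 52.3208²) ≈ 122.984 m.
In feet: 122.984 m ÷ 0.3048 ≈ 403.49 ft.

403 feet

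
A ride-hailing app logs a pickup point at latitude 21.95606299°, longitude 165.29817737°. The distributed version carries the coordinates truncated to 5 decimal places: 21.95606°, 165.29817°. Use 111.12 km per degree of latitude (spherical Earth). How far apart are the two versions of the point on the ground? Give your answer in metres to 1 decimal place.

0.8 metres

The latitude changed by +0.00000299° and the longitude by +0.00000737°.
N–S: 0.00000299° × 111120 m/° = 0.332249 m.
E–W at 21.9561°: 0.00000737° × 111120 × cos 21.9561° = 0.00000737 × 111120 × 0.9275 ≈ 0.759556 m.
Distance: √(0.332249² + 0.759556²) ≈ 0.829045 m.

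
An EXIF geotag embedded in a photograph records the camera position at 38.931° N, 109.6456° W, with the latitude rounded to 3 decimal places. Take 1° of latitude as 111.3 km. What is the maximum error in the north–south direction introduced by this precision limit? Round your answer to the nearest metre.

Rounding to 3 decimal places leaves the latitude within ±0.0005° of the true value.
So the N–S error is at most 0.0005 × 111300 = 55.65 m.

56 metres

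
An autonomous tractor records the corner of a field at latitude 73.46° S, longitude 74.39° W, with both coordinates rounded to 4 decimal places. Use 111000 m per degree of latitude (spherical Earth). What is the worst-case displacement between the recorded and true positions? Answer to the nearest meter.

6 meters

Rounding to 4 decimal places leaves each coordinate within ±5e-05° of the true value.
N–S: 5e-05° × 111000 m/° = 5.55 m.
E–W at 73.46°: 5e-05° × 111000 × cos 73.46° = 5e-05 × 111000 × 0.2847 ≈ 1.58 m.
The two errors are perpendicular, so the maximum displacement is √(5.55² + 1.58²) ≈ 5.77052 m.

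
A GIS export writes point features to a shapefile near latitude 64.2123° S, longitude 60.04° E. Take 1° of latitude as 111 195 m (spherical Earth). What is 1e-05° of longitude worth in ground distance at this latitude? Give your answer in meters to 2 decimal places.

One degree of longitude here spans 111195 × cos 64.2123° = 111195 × 0.4350 ≈ 48374 m; 1e-05° of that is 0.48374 m.

0.48 meters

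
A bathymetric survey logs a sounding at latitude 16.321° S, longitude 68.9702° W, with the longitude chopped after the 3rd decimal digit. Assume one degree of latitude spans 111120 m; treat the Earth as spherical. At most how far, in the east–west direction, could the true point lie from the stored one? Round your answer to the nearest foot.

Truncating at 3 decimal places can drop up to a full unit in the last place, so the longitude may be off by as much as 0.001°.
One degree of longitude at 16.321° is 111120 × cos 16.321° ≈ 111120 × 0.9597 = 106642 m.
Maximum E–W displacement: 0.001 × 106642 = 106.642 m.
In feet: 106.642 m ÷ 0.3048 ≈ 349.88 ft.

350 feet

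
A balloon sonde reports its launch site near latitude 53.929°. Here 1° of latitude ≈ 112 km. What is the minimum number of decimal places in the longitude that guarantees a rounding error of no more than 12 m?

4 decimal places

At 53.929° one degree of longitude covers 112000 × cos 53.929° ≈ 112000 × 0.5888 ≈ 65944.2 m.
N decimal places → at most half a unit in the last place, 0.5 × 10⁻ᴺ° = 65944.2/2 × 10⁻ᴺ m.
Setting 32972.1 × 10⁻ᴺ ≤ 12 gives 10ᴺ ≥ 2748, i.e. N ≥ 3.44.
At 3 places the error can reach 33 m, but 4 places keeps it to 3.3 m.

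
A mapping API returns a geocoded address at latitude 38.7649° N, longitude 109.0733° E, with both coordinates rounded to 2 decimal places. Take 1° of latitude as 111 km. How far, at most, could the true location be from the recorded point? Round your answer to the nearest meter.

Rounding to 2 decimal places leaves each coordinate within ±0.005° of the true value.
North–south component: 0.005° × 111000 = 555 m.
Longitude error → 0.005 × 111000 × cos 38.7649° = 0.005 × 111000 × 0.7797 ≈ 432.746 m.
Combining orthogonally: (555² + 432.746²)^½ ≈ 703.771 m.

704 meters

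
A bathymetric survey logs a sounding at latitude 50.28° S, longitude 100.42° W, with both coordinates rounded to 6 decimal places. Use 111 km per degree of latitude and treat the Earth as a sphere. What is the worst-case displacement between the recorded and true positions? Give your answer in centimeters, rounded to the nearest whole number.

Rounding to 6 decimal places leaves each coordinate within ±5e-07° of the true value.
North–south component: 5e-07° × 111000 = 0.0555 m.
E–W at 50.28°: 5e-07° × 111000 × cos 50.28° = 5e-07 × 111000 × 0.6390 ≈ 0.0354665 m.
Combining orthogonally: (0.0555² + 0.0354665²)^½ ≈ 0.0658644 m.
That is 0.0658644 m = 6.5864 cm.

7 centimeters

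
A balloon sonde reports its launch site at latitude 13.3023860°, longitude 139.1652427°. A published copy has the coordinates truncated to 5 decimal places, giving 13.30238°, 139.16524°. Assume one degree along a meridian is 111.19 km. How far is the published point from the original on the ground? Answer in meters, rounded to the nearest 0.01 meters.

Δlat = 13.3023860 − 13.30238 = +0.0000060°; Δlon = 139.1652427 − 139.16524 = +0.0000027°.
North–south shift: 0.0000060 × 111190 = 0.66714 m.
East–west at this latitude: 0.0000027° × 111190 × cos 13.3024° ≈ 0.0000027 × 108207 = 0.292158 m.
Distance: √(0.66714² + 0.292158²) ≈ 0.728308 m.

0.73 meters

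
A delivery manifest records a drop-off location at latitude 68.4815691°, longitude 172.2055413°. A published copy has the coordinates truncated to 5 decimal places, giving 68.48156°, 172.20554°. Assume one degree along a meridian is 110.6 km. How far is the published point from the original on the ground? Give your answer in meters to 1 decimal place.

Δlat = 68.4815691 − 68.48156 = +0.0000091°; Δlon = 172.2055413 − 172.20554 = +0.0000013°.
North–south shift: 0.0000091 × 110600 = 1.00646 m.
East–west at this latitude: 0.0000013° × 110600 × cos 68.4816° ≈ 0.0000013 × 40568.2 = 0.0527386 m.
Combined displacement = (1.00646² + 0.0527386²)^½ ≈ 1.00784 m.

1.0 meters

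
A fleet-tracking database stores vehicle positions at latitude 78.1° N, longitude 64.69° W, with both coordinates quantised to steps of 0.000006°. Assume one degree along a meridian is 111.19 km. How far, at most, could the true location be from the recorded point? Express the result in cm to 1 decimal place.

34.1 cm

With a 0.000006° grid the true value lies within half a step, ±0.000006°/2 = ±3e-06°, of the stored one.
Latitude error → 3e-06 × 111190 = 0.33357 m along the meridian.
E–W at 78.1°: 3e-06° × 111190 × cos 78.1° = 3e-06 × 111190 × 0.2062 ≈ 0.0687835 m.
Combining orthogonally: (0.33357² + 0.0687835²)^½ ≈ 0.340588 m.
That is 0.340588 m = 34.059 cm.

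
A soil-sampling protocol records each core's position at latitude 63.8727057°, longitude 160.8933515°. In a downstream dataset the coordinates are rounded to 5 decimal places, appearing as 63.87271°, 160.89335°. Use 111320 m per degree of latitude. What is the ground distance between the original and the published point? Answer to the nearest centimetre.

48 centimetres

Δlat = 63.8727057 − 63.87271 = -0.0000043°; Δlon = 160.8933515 − 160.89335 = +0.0000015°.
North–south shift: -0.0000043 × 111320 = -0.478676 m.
E–W at 63.8727°: 0.0000015° × 111320 × cos 63.8727° = 0.0000015 × 111320 × 0.4404 ≈ 0.0735325 m.
Combined displacement = (0.478676² + 0.0735325²)^½ ≈ 0.484291 m.
That is 0.484291 m = 48.429 cm.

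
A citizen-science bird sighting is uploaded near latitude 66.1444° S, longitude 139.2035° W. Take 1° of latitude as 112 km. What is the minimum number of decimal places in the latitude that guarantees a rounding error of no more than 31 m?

One degree of latitude covers 112000 m.
With N decimal places the half-ulp bound is 0.5·10⁻ᴺ°, or 0.5·10⁻ᴺ × 112000 m on the ground.
Need 0.5 × 112000 × 10⁻ᴺ ≤ 31 → 10⁻ᴺ ≤ 5.536e-04, so N ≥ 3.26.
At 3 places the error can reach 56 m, but 4 places keeps it to 5.6 m.

4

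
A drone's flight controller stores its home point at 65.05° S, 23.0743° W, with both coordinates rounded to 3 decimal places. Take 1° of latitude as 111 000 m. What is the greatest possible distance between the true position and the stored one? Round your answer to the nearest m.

Rounding to 3 decimal places leaves each coordinate within ±0.0005° of the true value.
North–south component: 0.0005° × 111000 = 55.5 m.
Longitude error → 0.0005 × 111000 × cos 65.05° = 0.0005 × 111000 × 0.4218 ≈ 23.4114 m.
Worst case both components are at the extreme and orthogonal: √(55.5² + 23.4114²) ≈ 60.2357 m.

60 m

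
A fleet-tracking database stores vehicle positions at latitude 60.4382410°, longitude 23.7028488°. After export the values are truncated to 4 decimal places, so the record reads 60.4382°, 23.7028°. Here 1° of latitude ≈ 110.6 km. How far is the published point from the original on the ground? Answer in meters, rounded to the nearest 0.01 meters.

Δlat = 60.4382410 − 60.4382 = +0.0000410°; Δlon = 23.7028488 − 23.7028 = +0.0000488°.
North–south shift: 0.0000410 × 110600 = 4.5346 m.
East–west at this latitude: 0.0000488° × 110600 × cos 60.4382° ≈ 0.0000488 × 54565.8 = 2.66281 m.
Hypotenuse of the two orthogonal shifts: √(4.5346² + 2.66281²) = 5.25863 m.

5.26 meters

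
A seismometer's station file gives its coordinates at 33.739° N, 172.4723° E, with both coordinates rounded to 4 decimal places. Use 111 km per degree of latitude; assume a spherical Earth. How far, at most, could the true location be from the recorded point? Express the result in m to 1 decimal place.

Rounding to 4 decimal places leaves each coordinate within ±5e-05° of the true value.
North–south component: 5e-05° × 111000 = 5.55 m.
East–west component at 33.739°: 5e-05° × 111000 × cos 33.739° ≈ 5e-05 × 92305 ≈ 4.61525 m.
The two errors are perpendicular, so the maximum displacement is √(5.55² + 4.61525²) ≈ 7.21824 m.

7.2 m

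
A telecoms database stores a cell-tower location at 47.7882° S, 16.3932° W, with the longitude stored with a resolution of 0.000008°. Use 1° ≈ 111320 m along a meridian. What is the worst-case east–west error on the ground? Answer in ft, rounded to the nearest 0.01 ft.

With a 0.000008° grid the true value lies within half a step, ±0.000008°/2 = ±4e-06°, of the stored one.
Parallels shrink by cos φ, so at 47.7882° a degree of longitude is 111320 × 0.6719 ≈ 74792.9 m.
So at most 4e-06° × 74792.9 ≈ 0.299172 m east–west.
In feet: 0.299172 m ÷ 0.3048 ≈ 0.98153 ft.

0.98 ft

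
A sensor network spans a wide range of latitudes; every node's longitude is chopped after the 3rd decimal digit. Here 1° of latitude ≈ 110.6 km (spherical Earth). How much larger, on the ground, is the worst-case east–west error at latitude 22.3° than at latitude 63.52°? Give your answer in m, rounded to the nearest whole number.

Truncating at 3 decimal places can drop up to a full unit in the last place, so the longitude may be off by as much as 0.001°.
At 22.3°: 0.001° × 110600 × cos 22.3° = 0.001 × 110600 × 0.9252 ≈ 102.33 m.
Error at 63.52° = 0.001° × 110600 × cos 63.52° ≈ 110.6 × 0.4459 = 49.315 m.
Difference: 102.33 − 49.315 = 53.013 m.

53 m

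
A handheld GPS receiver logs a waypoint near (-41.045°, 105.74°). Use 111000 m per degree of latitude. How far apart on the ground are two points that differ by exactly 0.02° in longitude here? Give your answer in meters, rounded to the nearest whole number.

1674 meters

One degree of longitude here spans 111000 × cos 41.045° = 111000 × 0.7542 ≈ 83715.5 m; 0.02° of that is 1674.31 m.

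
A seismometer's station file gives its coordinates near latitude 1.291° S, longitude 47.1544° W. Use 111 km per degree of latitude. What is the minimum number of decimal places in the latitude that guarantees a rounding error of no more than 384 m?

3

One degree of latitude covers 111000 m.
With N decimal places the half-ulp bound is 0.5·10⁻ᴺ°, or 0.5·10⁻ᴺ × 111000 m on the ground.
Need 0.5 × 111000 × 10⁻ᴺ ≤ 384 → 10⁻ᴺ ≤ 6.919e-03, so N ≥ 2.16.
At 2 places the error can reach 555 m, but 3 places keeps it to 55.5 m.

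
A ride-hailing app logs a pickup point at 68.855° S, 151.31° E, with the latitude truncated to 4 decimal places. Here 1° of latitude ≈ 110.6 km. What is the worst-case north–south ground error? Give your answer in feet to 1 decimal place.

36.3 feet

Truncating at 4 decimal places can drop up to a full unit in the last place, so the latitude may be off by as much as 0.0001°.
North–south distance: 0.0001° × 110600 m/° = 11.06 m.
Converting: 11.06 m × 3.2808 ft/m ≈ 36.286 ft.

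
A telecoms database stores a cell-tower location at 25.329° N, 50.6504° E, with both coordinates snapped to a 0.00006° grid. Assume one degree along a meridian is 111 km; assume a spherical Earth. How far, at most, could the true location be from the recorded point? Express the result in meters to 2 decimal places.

With a 0.00006° grid the true value lies within half a step, ±0.00006°/2 = ±3e-05°, of the stored one.
Latitude error → 3e-05 × 111000 = 3.33 m along the meridian.
Longitude error → 3e-05 × 111000 × cos 25.329° = 3e-05 × 111000 × 0.9039 ≈ 3.00987 m.
Combining orthogonally: (3.33² + 3.00987²)^½ ≈ 4.48868 m.

4.49 meters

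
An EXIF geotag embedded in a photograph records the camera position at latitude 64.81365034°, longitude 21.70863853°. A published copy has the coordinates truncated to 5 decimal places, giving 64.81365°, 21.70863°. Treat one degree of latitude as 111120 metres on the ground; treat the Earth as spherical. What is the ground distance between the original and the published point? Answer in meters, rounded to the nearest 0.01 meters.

0.41 meters

The latitude changed by +0.00000034° and the longitude by +0.00000853°.
N–S: 0.00000034° × 111120 m/° = 0.0377808 m.
East–west at this latitude: 0.00000853° × 111120 × cos 64.8136° ≈ 0.00000853 × 47288.6 = 0.403372 m.
Distance: √(0.0377808² + 0.403372²) ≈ 0.405138 m.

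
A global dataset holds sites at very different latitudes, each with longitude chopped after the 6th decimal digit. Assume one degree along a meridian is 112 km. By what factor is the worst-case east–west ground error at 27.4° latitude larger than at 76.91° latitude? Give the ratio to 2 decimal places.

Truncating at 6 decimal places can drop up to a full unit in the last place, so the longitude may be off by as much as 1e-06°.
Error at 27.4° = 1e-06° × 112000 × cos 27.4° ≈ 0.112 × 0.8878 = 0.099435 m.
Error at 76.91° = 1e-06° × 112000 × cos 76.91° ≈ 0.112 × 0.2265 = 0.025366 m.
Ratio: 0.099435 / 0.025366 = cos 27.4° / cos 76.91° ≈ 3.9200.

3.92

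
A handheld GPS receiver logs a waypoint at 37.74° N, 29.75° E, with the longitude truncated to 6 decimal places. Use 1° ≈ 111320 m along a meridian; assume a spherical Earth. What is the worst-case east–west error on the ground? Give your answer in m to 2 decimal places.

0.09 m

Truncating at 6 decimal places can drop up to a full unit in the last place, so the longitude may be off by as much as 1e-06°.
One degree of longitude at 37.74° is 111320 × cos 37.74° ≈ 111320 × 0.7908 = 88031.5 m.
East–west error: 1e-06° × 88031.5 m/° ≈ 0.0880315 m.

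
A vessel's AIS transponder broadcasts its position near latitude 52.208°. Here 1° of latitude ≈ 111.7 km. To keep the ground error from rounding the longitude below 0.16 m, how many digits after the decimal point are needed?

6

At 52.208° one degree of longitude covers 111700 × cos 52.208° ≈ 111700 × 0.6128 ≈ 68449.4 m.
With N decimal places the half-ulp bound is 0.5·10⁻ᴺ°, or 0.5·10⁻ᴺ × 68449.4 m on the ground.
Setting 34224.7 × 10⁻ᴺ ≤ 0.16 gives 10ᴺ ≥ 2.139e+05, i.e. N ≥ 5.33.
So 6 decimal places suffice (0.0342 m); 5 would allow up to 0.342 m.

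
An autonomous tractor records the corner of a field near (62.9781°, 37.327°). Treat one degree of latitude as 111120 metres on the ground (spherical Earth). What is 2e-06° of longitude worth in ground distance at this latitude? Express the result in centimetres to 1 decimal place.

10.1 centimetres

At 62.9781° a degree of longitude is 111120 × cos 62.9781° ≈ 50485.3 m, so 2e-06° corresponds to 0.100971 m.
That is 0.100971 m = 10.097 cm.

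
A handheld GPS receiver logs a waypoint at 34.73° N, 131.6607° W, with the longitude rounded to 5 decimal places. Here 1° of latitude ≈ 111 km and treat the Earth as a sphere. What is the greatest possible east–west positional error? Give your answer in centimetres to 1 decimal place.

45.6 centimetres

Rounding to 5 decimal places leaves the longitude within ±5e-06° of the true value.
At latitude 34.73° a degree of longitude spans 111000 m × cos 34.73° = 111000 × 0.8218 ≈ 91224.9 m.
So at most 5e-06° × 91224.9 ≈ 0.456124 m east–west.
That is 0.456124 m = 45.612 cm.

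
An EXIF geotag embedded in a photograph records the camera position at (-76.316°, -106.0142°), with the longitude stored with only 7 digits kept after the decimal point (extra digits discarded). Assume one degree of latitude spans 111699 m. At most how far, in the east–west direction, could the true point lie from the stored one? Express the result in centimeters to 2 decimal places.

0.26 centimeters

Truncating at 7 decimal places can drop up to a full unit in the last place, so the longitude may be off by as much as 1e-07°.
At latitude 76.316° a degree of longitude spans 111699 m × cos 76.316° = 111699 × 0.2366 ≈ 26424.3 m.
Maximum E–W displacement: 1e-07 × 26424.3 = 0.00264243 m.
That is 0.00264243 m = 0.26424 cm.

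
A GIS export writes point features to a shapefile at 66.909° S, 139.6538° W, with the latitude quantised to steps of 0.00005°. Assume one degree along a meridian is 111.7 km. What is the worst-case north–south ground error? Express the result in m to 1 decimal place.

2.8 m

With a 0.00005° grid the true value lies within half a step, ±0.00005°/2 = ±2.5e-05°, of the stored one.
North–south distance: 2.5e-05° × 111700 m/° = 2.7925 m.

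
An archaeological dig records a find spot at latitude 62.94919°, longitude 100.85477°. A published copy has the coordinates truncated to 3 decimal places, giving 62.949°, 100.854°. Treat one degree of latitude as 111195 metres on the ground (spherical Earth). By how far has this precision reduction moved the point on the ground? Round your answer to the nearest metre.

44 metres

Δlat = 62.94919 − 62.949 = +0.00019°; Δlon = 100.85477 − 100.854 = +0.00077°.
North–south shift: 0.00019 × 111195 = 21.1271 m.
East–west at this latitude: 0.00077° × 111195 × cos 62.949° ≈ 0.00077 × 50569.6 = 38.9386 m.
Distance: √(21.1271² + 38.9386²) ≈ 44.3009 m.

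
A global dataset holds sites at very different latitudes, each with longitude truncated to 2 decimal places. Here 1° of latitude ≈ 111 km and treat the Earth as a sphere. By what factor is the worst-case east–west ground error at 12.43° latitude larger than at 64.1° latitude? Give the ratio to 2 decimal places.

2.24

Truncating at 2 decimal places can drop up to a full unit in the last place, so the longitude may be off by as much as 0.01°.
Error at 12.43° = 0.01° × 111000 × cos 12.43° ≈ 1110 × 0.9766 = 1084 m.
At 64.1°: 0.01° × 111000 × cos 64.1° = 0.01 × 111000 × 0.4368 ≈ 484.85 m.
Ratio: 1084 / 484.85 = cos 12.43° / cos 64.1° ≈ 2.2357.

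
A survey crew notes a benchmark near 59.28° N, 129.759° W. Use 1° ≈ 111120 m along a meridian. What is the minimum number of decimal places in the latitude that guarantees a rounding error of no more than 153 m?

One degree of latitude covers 111120 m.
N decimal places → at most half a unit in the last place, 0.5 × 10⁻ᴺ° = 111120/2 × 10⁻ᴺ m.
Need 0.5 × 111120 × 10⁻ᴺ ≤ 153 → 10⁻ᴺ ≤ 2.754e-03, so N ≥ 2.56.
N = 2 would give 556 m (too coarse); N = 3 gives 55.6 m ≤ 153 m.

3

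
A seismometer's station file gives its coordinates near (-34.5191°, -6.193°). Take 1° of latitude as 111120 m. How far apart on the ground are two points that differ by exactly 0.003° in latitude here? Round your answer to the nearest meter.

Along a meridian 0.003° is 0.003 × 111120 = 333.36 m.

333 meters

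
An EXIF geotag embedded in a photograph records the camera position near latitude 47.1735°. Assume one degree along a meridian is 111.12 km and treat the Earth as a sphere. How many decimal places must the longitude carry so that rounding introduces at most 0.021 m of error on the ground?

At 47.1735° one degree of longitude covers 111120 × cos 47.1735° ≈ 111120 × 0.6798 ≈ 75537.2 m.
With N decimal places the half-ulp bound is 0.5·10⁻ᴺ°, or 0.5·10⁻ᴺ × 75537.2 m on the ground.
Need 0.5 × 75537.2 × 10⁻ᴺ ≤ 0.021 → 10⁻ᴺ ≤ 5.560e-07, so N ≥ 6.25.
N = 6 would give 0.0378 m (too coarse); N = 7 gives 0.00378 m ≤ 0.021 m.

7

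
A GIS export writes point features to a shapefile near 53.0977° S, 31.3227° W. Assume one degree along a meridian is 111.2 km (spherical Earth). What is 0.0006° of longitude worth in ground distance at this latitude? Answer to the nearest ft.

131 ft

At 53.0977° a degree of longitude is 111200 × cos 53.0977° ≈ 66770.3 m, so 0.0006° corresponds to 40.0622 m.
Converting: 40.0622 m × 3.2808 ft/m ≈ 131.44 ft.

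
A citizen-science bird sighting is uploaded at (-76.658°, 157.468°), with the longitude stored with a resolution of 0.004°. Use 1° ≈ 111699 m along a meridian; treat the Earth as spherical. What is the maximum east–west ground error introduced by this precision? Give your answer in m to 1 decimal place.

With a 0.004° grid the true value lies within half a step, ±0.004°/2 = ±0.002°, of the stored one.
At latitude 76.658° a degree of longitude spans 111699 m × cos 76.658° = 111699 × 0.2308 ≈ 25776 m.
East–west error: 0.002° × 25776 m/° ≈ 51.552 m.

51.6 m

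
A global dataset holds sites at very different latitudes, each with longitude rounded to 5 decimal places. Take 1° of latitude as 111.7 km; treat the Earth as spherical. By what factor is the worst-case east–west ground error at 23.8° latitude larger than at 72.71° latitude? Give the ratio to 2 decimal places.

3.08

Rounding to 5 decimal places leaves the longitude within ±5e-06° of the true value.
At 23.8°: 5e-06° × 111700 × cos 23.8° = 5e-06 × 111700 × 0.9150 ≈ 0.511 m.
At 72.71°: 5e-06° × 111700 × cos 72.71° = 5e-06 × 111700 × 0.2972 ≈ 0.16599 m.
Ratio: 0.511 / 0.16599 = cos 23.8° / cos 72.71° ≈ 3.0785.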